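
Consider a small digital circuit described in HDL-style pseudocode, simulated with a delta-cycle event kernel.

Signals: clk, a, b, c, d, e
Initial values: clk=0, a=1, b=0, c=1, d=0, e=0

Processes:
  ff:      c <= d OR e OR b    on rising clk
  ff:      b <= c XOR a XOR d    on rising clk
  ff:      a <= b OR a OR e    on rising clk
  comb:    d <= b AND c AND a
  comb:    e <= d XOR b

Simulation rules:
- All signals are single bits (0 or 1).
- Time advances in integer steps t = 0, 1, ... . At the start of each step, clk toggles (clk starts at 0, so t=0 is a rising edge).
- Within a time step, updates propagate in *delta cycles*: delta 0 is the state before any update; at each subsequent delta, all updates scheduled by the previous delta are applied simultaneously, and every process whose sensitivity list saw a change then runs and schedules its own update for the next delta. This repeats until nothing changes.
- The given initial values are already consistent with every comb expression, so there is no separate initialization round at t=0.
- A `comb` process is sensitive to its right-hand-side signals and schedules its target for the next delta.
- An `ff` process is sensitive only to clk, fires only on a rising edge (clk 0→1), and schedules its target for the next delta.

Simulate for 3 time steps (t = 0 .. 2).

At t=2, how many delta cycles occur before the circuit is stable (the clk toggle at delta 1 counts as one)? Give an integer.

3

[bits: b,c,e,clk,a,d]
t=0: Δ0=010010 Δ1=010110 Δ2=000110 | 2Δ
t=1: Δ0=000110 Δ1=000010 | 1Δ
t=2: Δ0=000010 Δ1=000110 Δ2=100110 Δ3=101110 | 3Δ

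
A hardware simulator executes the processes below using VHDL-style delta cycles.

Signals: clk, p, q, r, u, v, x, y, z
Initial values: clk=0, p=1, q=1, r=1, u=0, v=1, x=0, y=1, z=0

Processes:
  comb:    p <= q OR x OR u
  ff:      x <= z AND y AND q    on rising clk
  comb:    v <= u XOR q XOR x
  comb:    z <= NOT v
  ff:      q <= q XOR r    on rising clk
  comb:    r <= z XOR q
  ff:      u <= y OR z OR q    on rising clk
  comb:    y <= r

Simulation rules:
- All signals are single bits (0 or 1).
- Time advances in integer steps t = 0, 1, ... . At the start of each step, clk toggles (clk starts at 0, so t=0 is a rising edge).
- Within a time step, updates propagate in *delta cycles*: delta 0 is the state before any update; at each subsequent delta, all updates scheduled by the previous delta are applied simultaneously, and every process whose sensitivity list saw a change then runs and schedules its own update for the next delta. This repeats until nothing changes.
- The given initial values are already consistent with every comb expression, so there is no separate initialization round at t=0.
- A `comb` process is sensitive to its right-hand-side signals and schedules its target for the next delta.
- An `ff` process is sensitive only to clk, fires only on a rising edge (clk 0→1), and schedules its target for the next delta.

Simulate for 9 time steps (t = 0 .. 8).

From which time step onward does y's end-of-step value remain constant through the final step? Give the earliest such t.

t0.Δ0 v=1 r=1 x=0 p=1 y=1 q=1 z=0 clk=0 u=0
t0.Δ1 v=1 r=1 x=0 p=1 y=1 q=1 z=0 clk=1 u=0
t0.Δ2 v=1 r=1 x=0 p=1 y=1 q=0 z=0 clk=1 u=1
t0.Δ3 v=1 r=0 x=0 p=1 y=1 q=0 z=0 clk=1 u=1
t0.Δ4 v=1 r=0 x=0 p=1 y=0 q=0 z=0 clk=1 u=1
t1.Δ0 v=1 r=0 x=0 p=1 y=0 q=0 z=0 clk=1 u=1
t1.Δ1 v=1 r=0 x=0 p=1 y=0 q=0 z=0 clk=0 u=1
t2.Δ0 v=1 r=0 x=0 p=1 y=0 q=0 z=0 clk=0 u=1
t2.Δ1 v=1 r=0 x=0 p=1 y=0 q=0 z=0 clk=1 u=1
t2.Δ2 v=1 r=0 x=0 p=1 y=0 q=0 z=0 clk=1 u=0
t2.Δ3 v=0 r=0 x=0 p=0 y=0 q=0 z=0 clk=1 u=0
t2.Δ4 v=0 r=0 x=0 p=0 y=0 q=0 z=1 clk=1 u=0
t2.Δ5 v=0 r=1 x=0 p=0 y=0 q=0 z=1 clk=1 u=0
t2.Δ6 v=0 r=1 x=0 p=0 y=1 q=0 z=1 clk=1 u=0
t3.Δ0 v=0 r=1 x=0 p=0 y=1 q=0 z=1 clk=1 u=0
t3.Δ1 v=0 r=1 x=0 p=0 y=1 q=0 z=1 clk=0 u=0
t4.Δ0 v=0 r=1 x=0 p=0 y=1 q=0 z=1 clk=0 u=0
t4.Δ1 v=0 r=1 x=0 p=0 y=1 q=0 z=1 clk=1 u=0
t4.Δ2 v=0 r=1 x=0 p=0 y=1 q=1 z=1 clk=1 u=1
t4.Δ3 v=0 r=0 x=0 p=1 y=1 q=1 z=1 clk=1 u=1
t4.Δ4 v=0 r=0 x=0 p=1 y=0 q=1 z=1 clk=1 u=1
t5.Δ0 v=0 r=0 x=0 p=1 y=0 q=1 z=1 clk=1 u=1
t5.Δ1 v=0 r=0 x=0 p=1 y=0 q=1 z=1 clk=0 u=1
t6.Δ0 v=0 r=0 x=0 p=1 y=0 q=1 z=1 clk=0 u=1
t6.Δ1 v=0 r=0 x=0 p=1 y=0 q=1 z=1 clk=1 u=1
t7.Δ0 v=0 r=0 x=0 p=1 y=0 q=1 z=1 clk=1 u=1
t7.Δ1 v=0 r=0 x=0 p=1 y=0 q=1 z=1 clk=0 u=1
t8.Δ0 v=0 r=0 x=0 p=1 y=0 q=1 z=1 clk=0 u=1
t8.Δ1 v=0 r=0 x=0 p=1 y=0 q=1 z=1 clk=1 u=1

4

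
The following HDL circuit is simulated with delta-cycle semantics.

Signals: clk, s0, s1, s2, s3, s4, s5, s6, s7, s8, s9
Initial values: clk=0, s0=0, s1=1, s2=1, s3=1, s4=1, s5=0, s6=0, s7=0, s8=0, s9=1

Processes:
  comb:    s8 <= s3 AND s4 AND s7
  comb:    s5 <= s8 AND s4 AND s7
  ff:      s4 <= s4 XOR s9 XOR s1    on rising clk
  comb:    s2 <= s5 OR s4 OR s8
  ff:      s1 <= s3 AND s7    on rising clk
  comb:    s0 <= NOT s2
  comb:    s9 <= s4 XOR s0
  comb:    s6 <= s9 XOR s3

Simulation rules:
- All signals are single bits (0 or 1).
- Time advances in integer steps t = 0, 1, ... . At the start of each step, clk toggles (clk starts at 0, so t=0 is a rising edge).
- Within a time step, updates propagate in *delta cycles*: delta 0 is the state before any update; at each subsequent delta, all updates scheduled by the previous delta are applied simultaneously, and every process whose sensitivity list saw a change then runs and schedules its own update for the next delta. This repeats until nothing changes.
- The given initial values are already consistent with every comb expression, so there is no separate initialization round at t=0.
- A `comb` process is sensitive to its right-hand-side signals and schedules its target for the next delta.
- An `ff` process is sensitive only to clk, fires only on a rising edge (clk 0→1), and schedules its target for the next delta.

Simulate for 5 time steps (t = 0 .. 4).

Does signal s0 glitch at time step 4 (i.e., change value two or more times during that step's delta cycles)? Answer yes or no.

t0.Δ0 s9=1 s2=1 s4=1 s6=0 s5=0 s8=0 s0=0 s3=1 clk=0 s7=0 s1=1
t0.Δ1 s9=1 s2=1 s4=1 s6=0 s5=0 s8=0 s0=0 s3=1 clk=1 s7=0 s1=1
t0.Δ2 s9=1 s2=1 s4=1 s6=0 s5=0 s8=0 s0=0 s3=1 clk=1 s7=0 s1=0
t1.Δ0 s9=1 s2=1 s4=1 s6=0 s5=0 s8=0 s0=0 s3=1 clk=1 s7=0 s1=0
t1.Δ1 s9=1 s2=1 s4=1 s6=0 s5=0 s8=0 s0=0 s3=1 clk=0 s7=0 s1=0
t2.Δ0 s9=1 s2=1 s4=1 s6=0 s5=0 s8=0 s0=0 s3=1 clk=0 s7=0 s1=0
t2.Δ1 s9=1 s2=1 s4=1 s6=0 s5=0 s8=0 s0=0 s3=1 clk=1 s7=0 s1=0
t2.Δ2 s9=1 s2=1 s4=0 s6=0 s5=0 s8=0 s0=0 s3=1 clk=1 s7=0 s1=0
t2.Δ3 s9=0 s2=0 s4=0 s6=0 s5=0 s8=0 s0=0 s3=1 clk=1 s7=0 s1=0
t2.Δ4 s9=0 s2=0 s4=0 s6=1 s5=0 s8=0 s0=1 s3=1 clk=1 s7=0 s1=0
t2.Δ5 s9=1 s2=0 s4=0 s6=1 s5=0 s8=0 s0=1 s3=1 clk=1 s7=0 s1=0
t2.Δ6 s9=1 s2=0 s4=0 s6=0 s5=0 s8=0 s0=1 s3=1 clk=1 s7=0 s1=0
t3.Δ0 s9=1 s2=0 s4=0 s6=0 s5=0 s8=0 s0=1 s3=1 clk=1 s7=0 s1=0
t3.Δ1 s9=1 s2=0 s4=0 s6=0 s5=0 s8=0 s0=1 s3=1 clk=0 s7=0 s1=0
t4.Δ0 s9=1 s2=0 s4=0 s6=0 s5=0 s8=0 s0=1 s3=1 clk=0 s7=0 s1=0
t4.Δ1 s9=1 s2=0 s4=0 s6=0 s5=0 s8=0 s0=1 s3=1 clk=1 s7=0 s1=0
t4.Δ2 s9=1 s2=0 s4=1 s6=0 s5=0 s8=0 s0=1 s3=1 clk=1 s7=0 s1=0
t4.Δ3 s9=0 s2=1 s4=1 s6=0 s5=0 s8=0 s0=1 s3=1 clk=1 s7=0 s1=0
t4.Δ4 s9=0 s2=1 s4=1 s6=1 s5=0 s8=0 s0=0 s3=1 clk=1 s7=0 s1=0
t4.Δ5 s9=1 s2=1 s4=1 s6=1 s5=0 s8=0 s0=0 s3=1 clk=1 s7=0 s1=0
t4.Δ6 s9=1 s2=1 s4=1 s6=0 s5=0 s8=0 s0=0 s3=1 clk=1 s7=0 s1=0

no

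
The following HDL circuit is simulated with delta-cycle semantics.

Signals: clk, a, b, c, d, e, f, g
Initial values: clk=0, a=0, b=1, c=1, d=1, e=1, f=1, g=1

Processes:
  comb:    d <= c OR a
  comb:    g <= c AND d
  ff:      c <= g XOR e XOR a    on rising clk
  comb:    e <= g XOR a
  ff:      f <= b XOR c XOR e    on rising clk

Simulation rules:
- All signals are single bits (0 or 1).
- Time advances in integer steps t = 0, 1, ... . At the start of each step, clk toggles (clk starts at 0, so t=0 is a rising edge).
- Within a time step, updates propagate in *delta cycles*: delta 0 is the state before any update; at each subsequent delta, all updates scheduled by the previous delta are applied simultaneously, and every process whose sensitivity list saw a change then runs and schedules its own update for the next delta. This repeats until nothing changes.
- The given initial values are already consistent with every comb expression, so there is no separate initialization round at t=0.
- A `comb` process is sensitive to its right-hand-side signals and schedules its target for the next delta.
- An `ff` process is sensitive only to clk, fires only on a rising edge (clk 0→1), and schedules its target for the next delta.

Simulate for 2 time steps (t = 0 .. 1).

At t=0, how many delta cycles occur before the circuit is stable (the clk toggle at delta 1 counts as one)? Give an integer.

4

[bits: g,f,b,c,d,clk,a,e]
t=0: Δ0=11111001 Δ1=11111101 Δ2=11101101 Δ3=01100101 Δ4=01100100 | 4Δ
t=1: Δ0=01100100 Δ1=01100000 | 1Δ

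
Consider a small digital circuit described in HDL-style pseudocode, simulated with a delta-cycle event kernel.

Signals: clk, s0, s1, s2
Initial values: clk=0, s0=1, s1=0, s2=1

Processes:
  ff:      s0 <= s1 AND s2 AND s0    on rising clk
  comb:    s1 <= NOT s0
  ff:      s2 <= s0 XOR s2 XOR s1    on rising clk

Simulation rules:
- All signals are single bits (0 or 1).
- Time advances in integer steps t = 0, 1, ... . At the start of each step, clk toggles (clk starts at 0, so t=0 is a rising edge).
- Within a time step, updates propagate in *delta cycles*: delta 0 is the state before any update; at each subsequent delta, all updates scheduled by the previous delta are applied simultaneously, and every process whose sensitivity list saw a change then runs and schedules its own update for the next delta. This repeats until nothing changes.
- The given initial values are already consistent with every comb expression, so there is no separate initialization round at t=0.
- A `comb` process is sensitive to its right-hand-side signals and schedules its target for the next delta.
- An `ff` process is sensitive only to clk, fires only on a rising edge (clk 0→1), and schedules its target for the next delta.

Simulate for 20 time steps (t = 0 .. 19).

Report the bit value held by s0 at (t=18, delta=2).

0

t=0 Δ0: clk=0 s2=1 s0=1 s1=0
  Δ1: clk:0→1
  Δ2: s2:1→0, s0:1→0
  Δ3: s1:0→1
  (3Δ to stable)
t=1 Δ0: clk=1 s2=0 s0=0 s1=1
  Δ1: clk:1→0
  (1Δ to stable)
t=2 Δ0: clk=0 s2=0 s0=0 s1=1
  Δ1: clk:0→1
  Δ2: s2:0→1
  (2Δ to stable)
t=3 Δ0: clk=1 s2=1 s0=0 s1=1
  Δ1: clk:1→0
  (1Δ to stable)
t=4 Δ0: clk=0 s2=1 s0=0 s1=1
  Δ1: clk:0→1
  Δ2: s2:1→0
  (2Δ to stable)
t=5 Δ0: clk=1 s2=0 s0=0 s1=1
  Δ1: clk:1→0
  (1Δ to stable)
t=6 Δ0: clk=0 s2=0 s0=0 s1=1
  Δ1: clk:0→1
  Δ2: s2:0→1
  (2Δ to stable)
t=7 Δ0: clk=1 s2=1 s0=0 s1=1
  Δ1: clk:1→0
  (1Δ to stable)
t=8 Δ0: clk=0 s2=1 s0=0 s1=1
  Δ1: clk:0→1
  Δ2: s2:1→0
  (2Δ to stable)
t=9 Δ0: clk=1 s2=0 s0=0 s1=1
  Δ1: clk:1→0
  (1Δ to stable)
t=10 Δ0: clk=0 s2=0 s0=0 s1=1
  Δ1: clk:0→1
  Δ2: s2:0→1
  (2Δ to stable)
t=11 Δ0: clk=1 s2=1 s0=0 s1=1
  Δ1: clk:1→0
  (1Δ to stable)
t=12 Δ0: clk=0 s2=1 s0=0 s1=1
  Δ1: clk:0→1
  Δ2: s2:1→0
  (2Δ to stable)
t=13 Δ0: clk=1 s2=0 s0=0 s1=1
  Δ1: clk:1→0
  (1Δ to stable)
t=14 Δ0: clk=0 s2=0 s0=0 s1=1
  Δ1: clk:0→1
  Δ2: s2:0→1
  (2Δ to stable)
t=15 Δ0: clk=1 s2=1 s0=0 s1=1
  Δ1: clk:1→0
  (1Δ to stable)
t=16 Δ0: clk=0 s2=1 s0=0 s1=1
  Δ1: clk:0→1
  Δ2: s2:1→0
  (2Δ to stable)
t=17 Δ0: clk=1 s2=0 s0=0 s1=1
  Δ1: clk:1→0
  (1Δ to stable)
t=18 Δ0: clk=0 s2=0 s0=0 s1=1
  Δ1: clk:0→1
  Δ2: s2:0→1
  (2Δ to stable)
t=19 Δ0: clk=1 s2=1 s0=0 s1=1
  Δ1: clk:1→0
  (1Δ to stable)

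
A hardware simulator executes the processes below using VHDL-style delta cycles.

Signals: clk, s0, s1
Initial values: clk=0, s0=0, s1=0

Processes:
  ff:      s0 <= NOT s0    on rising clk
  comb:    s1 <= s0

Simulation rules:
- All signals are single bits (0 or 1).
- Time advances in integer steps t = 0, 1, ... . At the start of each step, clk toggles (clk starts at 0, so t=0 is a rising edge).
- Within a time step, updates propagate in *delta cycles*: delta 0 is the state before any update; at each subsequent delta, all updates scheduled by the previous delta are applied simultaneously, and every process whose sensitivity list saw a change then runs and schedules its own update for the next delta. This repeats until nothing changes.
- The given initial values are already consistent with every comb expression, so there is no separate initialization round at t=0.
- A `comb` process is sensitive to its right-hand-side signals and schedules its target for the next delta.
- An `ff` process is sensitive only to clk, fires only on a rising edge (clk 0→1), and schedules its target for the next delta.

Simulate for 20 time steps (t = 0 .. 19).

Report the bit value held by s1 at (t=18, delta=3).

0

t0.Δ0 s0=0 clk=0 s1=0
t0.Δ1 s0=0 clk=1 s1=0
t0.Δ2 s0=1 clk=1 s1=0
t0.Δ3 s0=1 clk=1 s1=1
t1.Δ0 s0=1 clk=1 s1=1
t1.Δ1 s0=1 clk=0 s1=1
t2.Δ0 s0=1 clk=0 s1=1
t2.Δ1 s0=1 clk=1 s1=1
t2.Δ2 s0=0 clk=1 s1=1
t2.Δ3 s0=0 clk=1 s1=0
t3.Δ0 s0=0 clk=1 s1=0
t3.Δ1 s0=0 clk=0 s1=0
t4.Δ0 s0=0 clk=0 s1=0
t4.Δ1 s0=0 clk=1 s1=0
t4.Δ2 s0=1 clk=1 s1=0
t4.Δ3 s0=1 clk=1 s1=1
t5.Δ0 s0=1 clk=1 s1=1
t5.Δ1 s0=1 clk=0 s1=1
t6.Δ0 s0=1 clk=0 s1=1
t6.Δ1 s0=1 clk=1 s1=1
t6.Δ2 s0=0 clk=1 s1=1
t6.Δ3 s0=0 clk=1 s1=0
t7.Δ0 s0=0 clk=1 s1=0
t7.Δ1 s0=0 clk=0 s1=0
t8.Δ0 s0=0 clk=0 s1=0
t8.Δ1 s0=0 clk=1 s1=0
t8.Δ2 s0=1 clk=1 s1=0
t8.Δ3 s0=1 clk=1 s1=1
t9.Δ0 s0=1 clk=1 s1=1
t9.Δ1 s0=1 clk=0 s1=1
t10.Δ0 s0=1 clk=0 s1=1
t10.Δ1 s0=1 clk=1 s1=1
t10.Δ2 s0=0 clk=1 s1=1
t10.Δ3 s0=0 clk=1 s1=0
t11.Δ0 s0=0 clk=1 s1=0
t11.Δ1 s0=0 clk=0 s1=0
t12.Δ0 s0=0 clk=0 s1=0
t12.Δ1 s0=0 clk=1 s1=0
t12.Δ2 s0=1 clk=1 s1=0
t12.Δ3 s0=1 clk=1 s1=1
t13.Δ0 s0=1 clk=1 s1=1
t13.Δ1 s0=1 clk=0 s1=1
t14.Δ0 s0=1 clk=0 s1=1
t14.Δ1 s0=1 clk=1 s1=1
t14.Δ2 s0=0 clk=1 s1=1
t14.Δ3 s0=0 clk=1 s1=0
t15.Δ0 s0=0 clk=1 s1=0
t15.Δ1 s0=0 clk=0 s1=0
t16.Δ0 s0=0 clk=0 s1=0
t16.Δ1 s0=0 clk=1 s1=0
t16.Δ2 s0=1 clk=1 s1=0
t16.Δ3 s0=1 clk=1 s1=1
t17.Δ0 s0=1 clk=1 s1=1
t17.Δ1 s0=1 clk=0 s1=1
t18.Δ0 s0=1 clk=0 s1=1
t18.Δ1 s0=1 clk=1 s1=1
t18.Δ2 s0=0 clk=1 s1=1
t18.Δ3 s0=0 clk=1 s1=0
t19.Δ0 s0=0 clk=1 s1=0
t19.Δ1 s0=0 clk=0 s1=0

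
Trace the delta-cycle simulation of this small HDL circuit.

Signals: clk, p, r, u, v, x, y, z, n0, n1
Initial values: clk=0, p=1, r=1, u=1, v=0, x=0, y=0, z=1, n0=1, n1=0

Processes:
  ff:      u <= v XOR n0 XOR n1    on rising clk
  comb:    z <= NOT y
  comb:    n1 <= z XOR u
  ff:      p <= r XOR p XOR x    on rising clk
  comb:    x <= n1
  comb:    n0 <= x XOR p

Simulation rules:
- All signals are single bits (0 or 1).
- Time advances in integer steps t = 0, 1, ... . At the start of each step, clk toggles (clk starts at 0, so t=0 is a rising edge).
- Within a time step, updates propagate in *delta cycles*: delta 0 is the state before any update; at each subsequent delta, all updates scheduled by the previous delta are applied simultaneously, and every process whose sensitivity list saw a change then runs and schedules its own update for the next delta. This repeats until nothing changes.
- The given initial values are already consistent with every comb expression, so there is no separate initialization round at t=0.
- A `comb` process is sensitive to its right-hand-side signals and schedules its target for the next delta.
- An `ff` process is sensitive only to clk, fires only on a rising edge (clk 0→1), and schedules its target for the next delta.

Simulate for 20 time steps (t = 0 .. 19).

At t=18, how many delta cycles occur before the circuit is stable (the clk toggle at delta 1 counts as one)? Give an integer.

[bits: x,u,n0,z,n1,p,r,y,clk,v]
t=0: Δ0=0111011000 Δ1=0111011010 Δ2=0111001010 Δ3=0101001010 | 3Δ
t=1: Δ0=0101001010 Δ1=0101001000 | 1Δ
t=2: Δ0=0101001000 Δ1=0101001010 Δ2=0001011010 Δ3=0011111010 Δ4=1011111010 Δ5=1001111010 | 5Δ
t=3: Δ0=1001111010 Δ1=1001111000 | 1Δ
t=4: Δ0=1001111000 Δ1=1001111010 Δ2=1101111010 Δ3=1101011010 Δ4=0101011010 Δ5=0111011010 | 5Δ
t=5: Δ0=0111011010 Δ1=0111011000 | 1Δ
t=6: Δ0=0111011000 Δ1=0111011010 Δ2=0111001010 Δ3=0101001010 | 3Δ
t=7: Δ0=0101001010 Δ1=0101001000 | 1Δ
t=8: Δ0=0101001000 Δ1=0101001010 Δ2=0001011010 Δ3=0011111010 Δ4=1011111010 Δ5=1001111010 | 5Δ
t=9: Δ0=1001111010 Δ1=1001111000 | 1Δ
t=10: Δ0=1001111000 Δ1=1001111010 Δ2=1101111010 Δ3=1101011010 Δ4=0101011010 Δ5=0111011010 | 5Δ
t=11: Δ0=0111011010 Δ1=0111011000 | 1Δ
t=12: Δ0=0111011000 Δ1=0111011010 Δ2=0111001010 Δ3=0101001010 | 3Δ
t=13: Δ0=0101001010 Δ1=0101001000 | 1Δ
t=14: Δ0=0101001000 Δ1=0101001010 Δ2=0001011010 Δ3=0011111010 Δ4=1011111010 Δ5=1001111010 | 5Δ
t=15: Δ0=1001111010 Δ1=1001111000 | 1Δ
t=16: Δ0=1001111000 Δ1=1001111010 Δ2=1101111010 Δ3=1101011010 Δ4=0101011010 Δ5=0111011010 | 5Δ
t=17: Δ0=0111011010 Δ1=0111011000 | 1Δ
t=18: Δ0=0111011000 Δ1=0111011010 Δ2=0111001010 Δ3=0101001010 | 3Δ
t=19: Δ0=0101001010 Δ1=0101001000 | 1Δ

3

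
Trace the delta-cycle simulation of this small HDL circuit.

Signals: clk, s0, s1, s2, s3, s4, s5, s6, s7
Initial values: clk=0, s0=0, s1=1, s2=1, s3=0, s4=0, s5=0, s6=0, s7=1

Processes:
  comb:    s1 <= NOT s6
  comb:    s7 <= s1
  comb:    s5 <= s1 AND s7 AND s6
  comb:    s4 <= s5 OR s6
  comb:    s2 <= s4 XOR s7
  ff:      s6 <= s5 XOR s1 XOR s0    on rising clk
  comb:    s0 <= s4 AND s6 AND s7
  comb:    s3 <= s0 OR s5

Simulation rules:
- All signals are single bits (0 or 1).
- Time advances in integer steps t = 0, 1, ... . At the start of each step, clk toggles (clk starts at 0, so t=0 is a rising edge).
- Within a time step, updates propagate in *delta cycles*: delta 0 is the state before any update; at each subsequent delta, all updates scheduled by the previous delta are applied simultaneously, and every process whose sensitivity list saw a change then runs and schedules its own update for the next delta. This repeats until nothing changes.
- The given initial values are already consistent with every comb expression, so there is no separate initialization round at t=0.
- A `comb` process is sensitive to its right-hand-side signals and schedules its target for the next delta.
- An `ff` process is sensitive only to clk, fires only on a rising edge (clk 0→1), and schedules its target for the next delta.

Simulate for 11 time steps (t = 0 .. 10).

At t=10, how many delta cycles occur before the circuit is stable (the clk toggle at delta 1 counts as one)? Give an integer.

[bits: s6,s2,s0,clk,s5,s7,s1,s4,s3]
t=0: Δ0=010001100 Δ1=010101100 Δ2=110101100 Δ3=110111010 Δ4=101100011 Δ5=110100011 Δ6=110100010 | 6Δ
t=1: Δ0=110100010 Δ1=110000010 | 1Δ
t=2: Δ0=110000010 Δ1=110100010 Δ2=010100010 Δ3=010100100 Δ4=000101100 Δ5=010101100 | 5Δ
t=3: Δ0=010101100 Δ1=010001100 | 1Δ
t=4: Δ0=010001100 Δ1=010101100 Δ2=110101100 Δ3=110111010 Δ4=101100011 Δ5=110100011 Δ6=110100010 | 6Δ
t=5: Δ0=110100010 Δ1=110000010 | 1Δ
t=6: Δ0=110000010 Δ1=110100010 Δ2=010100010 Δ3=010100100 Δ4=000101100 Δ5=010101100 | 5Δ
t=7: Δ0=010101100 Δ1=010001100 | 1Δ
t=8: Δ0=010001100 Δ1=010101100 Δ2=110101100 Δ3=110111010 Δ4=101100011 Δ5=110100011 Δ6=110100010 | 6Δ
t=9: Δ0=110100010 Δ1=110000010 | 1Δ
t=10: Δ0=110000010 Δ1=110100010 Δ2=010100010 Δ3=010100100 Δ4=000101100 Δ5=010101100 | 5Δ

5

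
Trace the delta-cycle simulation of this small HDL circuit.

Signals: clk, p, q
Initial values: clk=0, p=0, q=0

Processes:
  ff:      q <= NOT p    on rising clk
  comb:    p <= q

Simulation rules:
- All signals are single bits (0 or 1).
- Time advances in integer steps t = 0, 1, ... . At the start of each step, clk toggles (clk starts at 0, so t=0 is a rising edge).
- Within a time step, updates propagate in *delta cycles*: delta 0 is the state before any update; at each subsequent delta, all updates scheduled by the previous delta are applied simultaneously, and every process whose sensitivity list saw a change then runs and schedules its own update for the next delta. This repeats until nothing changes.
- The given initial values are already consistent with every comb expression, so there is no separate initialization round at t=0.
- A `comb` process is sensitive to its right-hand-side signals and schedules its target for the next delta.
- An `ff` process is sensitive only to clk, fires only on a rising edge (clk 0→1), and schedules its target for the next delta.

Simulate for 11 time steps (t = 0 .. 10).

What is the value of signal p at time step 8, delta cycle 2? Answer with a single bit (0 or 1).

[bits: p,clk,q]
t=0: Δ0=000 Δ1=010 Δ2=011 Δ3=111 | 3Δ
t=1: Δ0=111 Δ1=101 | 1Δ
t=2: Δ0=101 Δ1=111 Δ2=110 Δ3=010 | 3Δ
t=3: Δ0=010 Δ1=000 | 1Δ
t=4: Δ0=000 Δ1=010 Δ2=011 Δ3=111 | 3Δ
t=5: Δ0=111 Δ1=101 | 1Δ
t=6: Δ0=101 Δ1=111 Δ2=110 Δ3=010 | 3Δ
t=7: Δ0=010 Δ1=000 | 1Δ
t=8: Δ0=000 Δ1=010 Δ2=011 Δ3=111 | 3Δ
t=9: Δ0=111 Δ1=101 | 1Δ
t=10: Δ0=101 Δ1=111 Δ2=110 Δ3=010 | 3Δ

0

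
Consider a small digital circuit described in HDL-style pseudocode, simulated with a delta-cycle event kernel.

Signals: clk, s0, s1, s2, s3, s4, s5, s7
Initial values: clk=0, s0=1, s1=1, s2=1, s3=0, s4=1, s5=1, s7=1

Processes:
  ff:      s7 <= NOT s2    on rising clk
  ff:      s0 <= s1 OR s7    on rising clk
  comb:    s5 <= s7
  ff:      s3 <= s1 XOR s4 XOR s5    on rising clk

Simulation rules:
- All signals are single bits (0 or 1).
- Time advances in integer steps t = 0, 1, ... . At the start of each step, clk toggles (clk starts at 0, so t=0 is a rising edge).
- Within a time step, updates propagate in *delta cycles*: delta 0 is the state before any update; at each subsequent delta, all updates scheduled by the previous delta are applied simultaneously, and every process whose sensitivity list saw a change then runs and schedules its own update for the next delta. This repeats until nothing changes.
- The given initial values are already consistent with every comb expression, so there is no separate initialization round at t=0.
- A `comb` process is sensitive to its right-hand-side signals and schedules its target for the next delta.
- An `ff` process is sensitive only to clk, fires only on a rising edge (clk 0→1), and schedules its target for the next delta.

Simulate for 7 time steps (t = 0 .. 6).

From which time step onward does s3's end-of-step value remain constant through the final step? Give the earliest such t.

2

t0.Δ0 s3=0 s0=1 s2=1 s4=1 s1=1 clk=0 s7=1 s5=1
t0.Δ1 s3=0 s0=1 s2=1 s4=1 s1=1 clk=1 s7=1 s5=1
t0.Δ2 s3=1 s0=1 s2=1 s4=1 s1=1 clk=1 s7=0 s5=1
t0.Δ3 s3=1 s0=1 s2=1 s4=1 s1=1 clk=1 s7=0 s5=0
t1.Δ0 s3=1 s0=1 s2=1 s4=1 s1=1 clk=1 s7=0 s5=0
t1.Δ1 s3=1 s0=1 s2=1 s4=1 s1=1 clk=0 s7=0 s5=0
t2.Δ0 s3=1 s0=1 s2=1 s4=1 s1=1 clk=0 s7=0 s5=0
t2.Δ1 s3=1 s0=1 s2=1 s4=1 s1=1 clk=1 s7=0 s5=0
t2.Δ2 s3=0 s0=1 s2=1 s4=1 s1=1 clk=1 s7=0 s5=0
t3.Δ0 s3=0 s0=1 s2=1 s4=1 s1=1 clk=1 s7=0 s5=0
t3.Δ1 s3=0 s0=1 s2=1 s4=1 s1=1 clk=0 s7=0 s5=0
t4.Δ0 s3=0 s0=1 s2=1 s4=1 s1=1 clk=0 s7=0 s5=0
t4.Δ1 s3=0 s0=1 s2=1 s4=1 s1=1 clk=1 s7=0 s5=0
t5.Δ0 s3=0 s0=1 s2=1 s4=1 s1=1 clk=1 s7=0 s5=0
t5.Δ1 s3=0 s0=1 s2=1 s4=1 s1=1 clk=0 s7=0 s5=0
t6.Δ0 s3=0 s0=1 s2=1 s4=1 s1=1 clk=0 s7=0 s5=0
t6.Δ1 s3=0 s0=1 s2=1 s4=1 s1=1 clk=1 s7=0 s5=0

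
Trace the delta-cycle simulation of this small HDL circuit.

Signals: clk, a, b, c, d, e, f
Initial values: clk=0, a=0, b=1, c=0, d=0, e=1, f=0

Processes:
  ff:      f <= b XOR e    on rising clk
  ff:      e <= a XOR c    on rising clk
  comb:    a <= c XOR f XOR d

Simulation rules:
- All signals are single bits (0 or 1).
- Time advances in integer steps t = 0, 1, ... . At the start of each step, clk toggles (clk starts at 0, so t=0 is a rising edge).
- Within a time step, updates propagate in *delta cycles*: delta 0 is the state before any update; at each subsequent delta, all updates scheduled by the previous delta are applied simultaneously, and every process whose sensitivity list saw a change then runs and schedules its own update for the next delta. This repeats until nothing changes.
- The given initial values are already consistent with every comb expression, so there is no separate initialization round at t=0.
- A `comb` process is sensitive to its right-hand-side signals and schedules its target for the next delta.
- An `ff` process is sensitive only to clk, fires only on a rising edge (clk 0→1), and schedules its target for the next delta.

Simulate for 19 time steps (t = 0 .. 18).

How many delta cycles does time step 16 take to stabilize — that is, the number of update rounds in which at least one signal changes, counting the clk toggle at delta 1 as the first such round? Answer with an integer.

2

t0.Δ0 f=0 clk=0 d=0 e=1 c=0 b=1 a=0
t0.Δ1 f=0 clk=1 d=0 e=1 c=0 b=1 a=0
t0.Δ2 f=0 clk=1 d=0 e=0 c=0 b=1 a=0
t1.Δ0 f=0 clk=1 d=0 e=0 c=0 b=1 a=0
t1.Δ1 f=0 clk=0 d=0 e=0 c=0 b=1 a=0
t2.Δ0 f=0 clk=0 d=0 e=0 c=0 b=1 a=0
t2.Δ1 f=0 clk=1 d=0 e=0 c=0 b=1 a=0
t2.Δ2 f=1 clk=1 d=0 e=0 c=0 b=1 a=0
t2.Δ3 f=1 clk=1 d=0 e=0 c=0 b=1 a=1
t3.Δ0 f=1 clk=1 d=0 e=0 c=0 b=1 a=1
t3.Δ1 f=1 clk=0 d=0 e=0 c=0 b=1 a=1
t4.Δ0 f=1 clk=0 d=0 e=0 c=0 b=1 a=1
t4.Δ1 f=1 clk=1 d=0 e=0 c=0 b=1 a=1
t4.Δ2 f=1 clk=1 d=0 e=1 c=0 b=1 a=1
t5.Δ0 f=1 clk=1 d=0 e=1 c=0 b=1 a=1
t5.Δ1 f=1 clk=0 d=0 e=1 c=0 b=1 a=1
t6.Δ0 f=1 clk=0 d=0 e=1 c=0 b=1 a=1
t6.Δ1 f=1 clk=1 d=0 e=1 c=0 b=1 a=1
t6.Δ2 f=0 clk=1 d=0 e=1 c=0 b=1 a=1
t6.Δ3 f=0 clk=1 d=0 e=1 c=0 b=1 a=0
t7.Δ0 f=0 clk=1 d=0 e=1 c=0 b=1 a=0
t7.Δ1 f=0 clk=0 d=0 e=1 c=0 b=1 a=0
t8.Δ0 f=0 clk=0 d=0 e=1 c=0 b=1 a=0
t8.Δ1 f=0 clk=1 d=0 e=1 c=0 b=1 a=0
t8.Δ2 f=0 clk=1 d=0 e=0 c=0 b=1 a=0
t9.Δ0 f=0 clk=1 d=0 e=0 c=0 b=1 a=0
t9.Δ1 f=0 clk=0 d=0 e=0 c=0 b=1 a=0
t10.Δ0 f=0 clk=0 d=0 e=0 c=0 b=1 a=0
t10.Δ1 f=0 clk=1 d=0 e=0 c=0 b=1 a=0
t10.Δ2 f=1 clk=1 d=0 e=0 c=0 b=1 a=0
t10.Δ3 f=1 clk=1 d=0 e=0 c=0 b=1 a=1
t11.Δ0 f=1 clk=1 d=0 e=0 c=0 b=1 a=1
t11.Δ1 f=1 clk=0 d=0 e=0 c=0 b=1 a=1
t12.Δ0 f=1 clk=0 d=0 e=0 c=0 b=1 a=1
t12.Δ1 f=1 clk=1 d=0 e=0 c=0 b=1 a=1
t12.Δ2 f=1 clk=1 d=0 e=1 c=0 b=1 a=1
t13.Δ0 f=1 clk=1 d=0 e=1 c=0 b=1 a=1
t13.Δ1 f=1 clk=0 d=0 e=1 c=0 b=1 a=1
t14.Δ0 f=1 clk=0 d=0 e=1 c=0 b=1 a=1
t14.Δ1 f=1 clk=1 d=0 e=1 c=0 b=1 a=1
t14.Δ2 f=0 clk=1 d=0 e=1 c=0 b=1 a=1
t14.Δ3 f=0 clk=1 d=0 e=1 c=0 b=1 a=0
t15.Δ0 f=0 clk=1 d=0 e=1 c=0 b=1 a=0
t15.Δ1 f=0 clk=0 d=0 e=1 c=0 b=1 a=0
t16.Δ0 f=0 clk=0 d=0 e=1 c=0 b=1 a=0
t16.Δ1 f=0 clk=1 d=0 e=1 c=0 b=1 a=0
t16.Δ2 f=0 clk=1 d=0 e=0 c=0 b=1 a=0
t17.Δ0 f=0 clk=1 d=0 e=0 c=0 b=1 a=0
t17.Δ1 f=0 clk=0 d=0 e=0 c=0 b=1 a=0
t18.Δ0 f=0 clk=0 d=0 e=0 c=0 b=1 a=0
t18.Δ1 f=0 clk=1 d=0 e=0 c=0 b=1 a=0
t18.Δ2 f=1 clk=1 d=0 e=0 c=0 b=1 a=0
t18.Δ3 f=1 clk=1 d=0 e=0 c=0 b=1 a=1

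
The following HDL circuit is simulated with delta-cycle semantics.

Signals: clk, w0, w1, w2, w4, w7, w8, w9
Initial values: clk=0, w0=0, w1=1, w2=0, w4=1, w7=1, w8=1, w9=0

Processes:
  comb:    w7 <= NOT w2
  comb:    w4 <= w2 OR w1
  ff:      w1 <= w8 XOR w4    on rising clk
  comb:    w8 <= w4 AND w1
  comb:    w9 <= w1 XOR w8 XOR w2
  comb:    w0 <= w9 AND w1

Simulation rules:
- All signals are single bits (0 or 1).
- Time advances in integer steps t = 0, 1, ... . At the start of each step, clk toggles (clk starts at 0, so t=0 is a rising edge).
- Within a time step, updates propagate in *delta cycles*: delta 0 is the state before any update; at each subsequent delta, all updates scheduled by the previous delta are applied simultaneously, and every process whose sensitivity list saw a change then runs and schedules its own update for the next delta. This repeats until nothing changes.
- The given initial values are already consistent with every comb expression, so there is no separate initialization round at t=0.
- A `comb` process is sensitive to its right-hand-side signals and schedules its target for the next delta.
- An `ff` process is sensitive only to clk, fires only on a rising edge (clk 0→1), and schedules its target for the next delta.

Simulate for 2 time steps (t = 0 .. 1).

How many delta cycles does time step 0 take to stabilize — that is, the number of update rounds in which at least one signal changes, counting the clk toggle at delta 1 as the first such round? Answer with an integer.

4

t0.Δ0 w7=1 w8=1 w2=0 w1=1 w0=0 w9=0 w4=1 clk=0
t0.Δ1 w7=1 w8=1 w2=0 w1=1 w0=0 w9=0 w4=1 clk=1
t0.Δ2 w7=1 w8=1 w2=0 w1=0 w0=0 w9=0 w4=1 clk=1
t0.Δ3 w7=1 w8=0 w2=0 w1=0 w0=0 w9=1 w4=0 clk=1
t0.Δ4 w7=1 w8=0 w2=0 w1=0 w0=0 w9=0 w4=0 clk=1
t1.Δ0 w7=1 w8=0 w2=0 w1=0 w0=0 w9=0 w4=0 clk=1
t1.Δ1 w7=1 w8=0 w2=0 w1=0 w0=0 w9=0 w4=0 clk=0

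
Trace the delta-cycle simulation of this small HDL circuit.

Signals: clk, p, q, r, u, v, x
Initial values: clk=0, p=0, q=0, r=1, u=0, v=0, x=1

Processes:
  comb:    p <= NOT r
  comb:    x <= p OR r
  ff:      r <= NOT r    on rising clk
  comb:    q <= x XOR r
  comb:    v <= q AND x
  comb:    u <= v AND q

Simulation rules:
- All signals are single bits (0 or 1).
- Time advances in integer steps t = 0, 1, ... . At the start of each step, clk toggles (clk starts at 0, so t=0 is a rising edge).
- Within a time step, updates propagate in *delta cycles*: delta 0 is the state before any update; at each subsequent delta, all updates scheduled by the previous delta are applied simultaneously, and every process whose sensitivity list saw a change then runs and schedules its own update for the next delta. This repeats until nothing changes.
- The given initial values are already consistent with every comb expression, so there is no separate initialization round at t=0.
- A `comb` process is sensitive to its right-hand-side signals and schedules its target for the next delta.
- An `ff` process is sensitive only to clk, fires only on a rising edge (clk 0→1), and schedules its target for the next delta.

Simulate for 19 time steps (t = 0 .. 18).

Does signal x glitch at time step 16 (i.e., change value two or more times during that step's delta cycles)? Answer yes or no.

t0.Δ0 x=1 r=1 v=0 p=0 u=0 clk=0 q=0
t0.Δ1 x=1 r=1 v=0 p=0 u=0 clk=1 q=0
t0.Δ2 x=1 r=0 v=0 p=0 u=0 clk=1 q=0
t0.Δ3 x=0 r=0 v=0 p=1 u=0 clk=1 q=1
t0.Δ4 x=1 r=0 v=0 p=1 u=0 clk=1 q=0
t0.Δ5 x=1 r=0 v=0 p=1 u=0 clk=1 q=1
t0.Δ6 x=1 r=0 v=1 p=1 u=0 clk=1 q=1
t0.Δ7 x=1 r=0 v=1 p=1 u=1 clk=1 q=1
t1.Δ0 x=1 r=0 v=1 p=1 u=1 clk=1 q=1
t1.Δ1 x=1 r=0 v=1 p=1 u=1 clk=0 q=1
t2.Δ0 x=1 r=0 v=1 p=1 u=1 clk=0 q=1
t2.Δ1 x=1 r=0 v=1 p=1 u=1 clk=1 q=1
t2.Δ2 x=1 r=1 v=1 p=1 u=1 clk=1 q=1
t2.Δ3 x=1 r=1 v=1 p=0 u=1 clk=1 q=0
t2.Δ4 x=1 r=1 v=0 p=0 u=0 clk=1 q=0
t3.Δ0 x=1 r=1 v=0 p=0 u=0 clk=1 q=0
t3.Δ1 x=1 r=1 v=0 p=0 u=0 clk=0 q=0
t4.Δ0 x=1 r=1 v=0 p=0 u=0 clk=0 q=0
t4.Δ1 x=1 r=1 v=0 p=0 u=0 clk=1 q=0
t4.Δ2 x=1 r=0 v=0 p=0 u=0 clk=1 q=0
t4.Δ3 x=0 r=0 v=0 p=1 u=0 clk=1 q=1
t4.Δ4 x=1 r=0 v=0 p=1 u=0 clk=1 q=0
t4.Δ5 x=1 r=0 v=0 p=1 u=0 clk=1 q=1
t4.Δ6 x=1 r=0 v=1 p=1 u=0 clk=1 q=1
t4.Δ7 x=1 r=0 v=1 p=1 u=1 clk=1 q=1
t5.Δ0 x=1 r=0 v=1 p=1 u=1 clk=1 q=1
t5.Δ1 x=1 r=0 v=1 p=1 u=1 clk=0 q=1
t6.Δ0 x=1 r=0 v=1 p=1 u=1 clk=0 q=1
t6.Δ1 x=1 r=0 v=1 p=1 u=1 clk=1 q=1
t6.Δ2 x=1 r=1 v=1 p=1 u=1 clk=1 q=1
t6.Δ3 x=1 r=1 v=1 p=0 u=1 clk=1 q=0
t6.Δ4 x=1 r=1 v=0 p=0 u=0 clk=1 q=0
t7.Δ0 x=1 r=1 v=0 p=0 u=0 clk=1 q=0
t7.Δ1 x=1 r=1 v=0 p=0 u=0 clk=0 q=0
t8.Δ0 x=1 r=1 v=0 p=0 u=0 clk=0 q=0
t8.Δ1 x=1 r=1 v=0 p=0 u=0 clk=1 q=0
t8.Δ2 x=1 r=0 v=0 p=0 u=0 clk=1 q=0
t8.Δ3 x=0 r=0 v=0 p=1 u=0 clk=1 q=1
t8.Δ4 x=1 r=0 v=0 p=1 u=0 clk=1 q=0
t8.Δ5 x=1 r=0 v=0 p=1 u=0 clk=1 q=1
t8.Δ6 x=1 r=0 v=1 p=1 u=0 clk=1 q=1
t8.Δ7 x=1 r=0 v=1 p=1 u=1 clk=1 q=1
t9.Δ0 x=1 r=0 v=1 p=1 u=1 clk=1 q=1
t9.Δ1 x=1 r=0 v=1 p=1 u=1 clk=0 q=1
t10.Δ0 x=1 r=0 v=1 p=1 u=1 clk=0 q=1
t10.Δ1 x=1 r=0 v=1 p=1 u=1 clk=1 q=1
t10.Δ2 x=1 r=1 v=1 p=1 u=1 clk=1 q=1
t10.Δ3 x=1 r=1 v=1 p=0 u=1 clk=1 q=0
t10.Δ4 x=1 r=1 v=0 p=0 u=0 clk=1 q=0
t11.Δ0 x=1 r=1 v=0 p=0 u=0 clk=1 q=0
t11.Δ1 x=1 r=1 v=0 p=0 u=0 clk=0 q=0
t12.Δ0 x=1 r=1 v=0 p=0 u=0 clk=0 q=0
t12.Δ1 x=1 r=1 v=0 p=0 u=0 clk=1 q=0
t12.Δ2 x=1 r=0 v=0 p=0 u=0 clk=1 q=0
t12.Δ3 x=0 r=0 v=0 p=1 u=0 clk=1 q=1
t12.Δ4 x=1 r=0 v=0 p=1 u=0 clk=1 q=0
t12.Δ5 x=1 r=0 v=0 p=1 u=0 clk=1 q=1
t12.Δ6 x=1 r=0 v=1 p=1 u=0 clk=1 q=1
t12.Δ7 x=1 r=0 v=1 p=1 u=1 clk=1 q=1
t13.Δ0 x=1 r=0 v=1 p=1 u=1 clk=1 q=1
t13.Δ1 x=1 r=0 v=1 p=1 u=1 clk=0 q=1
t14.Δ0 x=1 r=0 v=1 p=1 u=1 clk=0 q=1
t14.Δ1 x=1 r=0 v=1 p=1 u=1 clk=1 q=1
t14.Δ2 x=1 r=1 v=1 p=1 u=1 clk=1 q=1
t14.Δ3 x=1 r=1 v=1 p=0 u=1 clk=1 q=0
t14.Δ4 x=1 r=1 v=0 p=0 u=0 clk=1 q=0
t15.Δ0 x=1 r=1 v=0 p=0 u=0 clk=1 q=0
t15.Δ1 x=1 r=1 v=0 p=0 u=0 clk=0 q=0
t16.Δ0 x=1 r=1 v=0 p=0 u=0 clk=0 q=0
t16.Δ1 x=1 r=1 v=0 p=0 u=0 clk=1 q=0
t16.Δ2 x=1 r=0 v=0 p=0 u=0 clk=1 q=0
t16.Δ3 x=0 r=0 v=0 p=1 u=0 clk=1 q=1
t16.Δ4 x=1 r=0 v=0 p=1 u=0 clk=1 q=0
t16.Δ5 x=1 r=0 v=0 p=1 u=0 clk=1 q=1
t16.Δ6 x=1 r=0 v=1 p=1 u=0 clk=1 q=1
t16.Δ7 x=1 r=0 v=1 p=1 u=1 clk=1 q=1
t17.Δ0 x=1 r=0 v=1 p=1 u=1 clk=1 q=1
t17.Δ1 x=1 r=0 v=1 p=1 u=1 clk=0 q=1
t18.Δ0 x=1 r=0 v=1 p=1 u=1 clk=0 q=1
t18.Δ1 x=1 r=0 v=1 p=1 u=1 clk=1 q=1
t18.Δ2 x=1 r=1 v=1 p=1 u=1 clk=1 q=1
t18.Δ3 x=1 r=1 v=1 p=0 u=1 clk=1 q=0
t18.Δ4 x=1 r=1 v=0 p=0 u=0 clk=1 q=0

yes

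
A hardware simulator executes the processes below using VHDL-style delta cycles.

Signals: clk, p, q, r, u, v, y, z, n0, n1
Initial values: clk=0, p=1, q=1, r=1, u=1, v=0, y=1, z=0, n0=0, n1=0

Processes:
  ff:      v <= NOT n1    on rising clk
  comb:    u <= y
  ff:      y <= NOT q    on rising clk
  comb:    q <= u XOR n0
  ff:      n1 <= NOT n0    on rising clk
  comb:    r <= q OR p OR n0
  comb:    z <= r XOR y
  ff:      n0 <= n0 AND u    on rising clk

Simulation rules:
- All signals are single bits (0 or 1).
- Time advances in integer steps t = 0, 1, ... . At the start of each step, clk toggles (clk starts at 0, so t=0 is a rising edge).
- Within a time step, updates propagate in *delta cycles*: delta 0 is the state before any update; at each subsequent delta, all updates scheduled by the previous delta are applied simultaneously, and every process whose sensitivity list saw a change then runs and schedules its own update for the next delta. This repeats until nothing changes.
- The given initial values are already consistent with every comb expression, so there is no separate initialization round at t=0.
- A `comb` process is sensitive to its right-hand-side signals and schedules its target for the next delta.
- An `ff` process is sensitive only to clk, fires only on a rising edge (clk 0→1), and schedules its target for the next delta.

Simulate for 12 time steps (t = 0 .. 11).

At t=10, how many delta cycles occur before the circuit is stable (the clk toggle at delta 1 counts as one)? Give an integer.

t0.Δ0 r=1 n1=0 u=1 p=1 q=1 clk=0 v=0 z=0 n0=0 y=1
t0.Δ1 r=1 n1=0 u=1 p=1 q=1 clk=1 v=0 z=0 n0=0 y=1
t0.Δ2 r=1 n1=1 u=1 p=1 q=1 clk=1 v=1 z=0 n0=0 y=0
t0.Δ3 r=1 n1=1 u=0 p=1 q=1 clk=1 v=1 z=1 n0=0 y=0
t0.Δ4 r=1 n1=1 u=0 p=1 q=0 clk=1 v=1 z=1 n0=0 y=0
t1.Δ0 r=1 n1=1 u=0 p=1 q=0 clk=1 v=1 z=1 n0=0 y=0
t1.Δ1 r=1 n1=1 u=0 p=1 q=0 clk=0 v=1 z=1 n0=0 y=0
t2.Δ0 r=1 n1=1 u=0 p=1 q=0 clk=0 v=1 z=1 n0=0 y=0
t2.Δ1 r=1 n1=1 u=0 p=1 q=0 clk=1 v=1 z=1 n0=0 y=0
t2.Δ2 r=1 n1=1 u=0 p=1 q=0 clk=1 v=0 z=1 n0=0 y=1
t2.Δ3 r=1 n1=1 u=1 p=1 q=0 clk=1 v=0 z=0 n0=0 y=1
t2.Δ4 r=1 n1=1 u=1 p=1 q=1 clk=1 v=0 z=0 n0=0 y=1
t3.Δ0 r=1 n1=1 u=1 p=1 q=1 clk=1 v=0 z=0 n0=0 y=1
t3.Δ1 r=1 n1=1 u=1 p=1 q=1 clk=0 v=0 z=0 n0=0 y=1
t4.Δ0 r=1 n1=1 u=1 p=1 q=1 clk=0 v=0 z=0 n0=0 y=1
t4.Δ1 r=1 n1=1 u=1 p=1 q=1 clk=1 v=0 z=0 n0=0 y=1
t4.Δ2 r=1 n1=1 u=1 p=1 q=1 clk=1 v=0 z=0 n0=0 y=0
t4.Δ3 r=1 n1=1 u=0 p=1 q=1 clk=1 v=0 z=1 n0=0 y=0
t4.Δ4 r=1 n1=1 u=0 p=1 q=0 clk=1 v=0 z=1 n0=0 y=0
t5.Δ0 r=1 n1=1 u=0 p=1 q=0 clk=1 v=0 z=1 n0=0 y=0
t5.Δ1 r=1 n1=1 u=0 p=1 q=0 clk=0 v=0 z=1 n0=0 y=0
t6.Δ0 r=1 n1=1 u=0 p=1 q=0 clk=0 v=0 z=1 n0=0 y=0
t6.Δ1 r=1 n1=1 u=0 p=1 q=0 clk=1 v=0 z=1 n0=0 y=0
t6.Δ2 r=1 n1=1 u=0 p=1 q=0 clk=1 v=0 z=1 n0=0 y=1
t6.Δ3 r=1 n1=1 u=1 p=1 q=0 clk=1 v=0 z=0 n0=0 y=1
t6.Δ4 r=1 n1=1 u=1 p=1 q=1 clk=1 v=0 z=0 n0=0 y=1
t7.Δ0 r=1 n1=1 u=1 p=1 q=1 clk=1 v=0 z=0 n0=0 y=1
t7.Δ1 r=1 n1=1 u=1 p=1 q=1 clk=0 v=0 z=0 n0=0 y=1
t8.Δ0 r=1 n1=1 u=1 p=1 q=1 clk=0 v=0 z=0 n0=0 y=1
t8.Δ1 r=1 n1=1 u=1 p=1 q=1 clk=1 v=0 z=0 n0=0 y=1
t8.Δ2 r=1 n1=1 u=1 p=1 q=1 clk=1 v=0 z=0 n0=0 y=0
t8.Δ3 r=1 n1=1 u=0 p=1 q=1 clk=1 v=0 z=1 n0=0 y=0
t8.Δ4 r=1 n1=1 u=0 p=1 q=0 clk=1 v=0 z=1 n0=0 y=0
t9.Δ0 r=1 n1=1 u=0 p=1 q=0 clk=1 v=0 z=1 n0=0 y=0
t9.Δ1 r=1 n1=1 u=0 p=1 q=0 clk=0 v=0 z=1 n0=0 y=0
t10.Δ0 r=1 n1=1 u=0 p=1 q=0 clk=0 v=0 z=1 n0=0 y=0
t10.Δ1 r=1 n1=1 u=0 p=1 q=0 clk=1 v=0 z=1 n0=0 y=0
t10.Δ2 r=1 n1=1 u=0 p=1 q=0 clk=1 v=0 z=1 n0=0 y=1
t10.Δ3 r=1 n1=1 u=1 p=1 q=0 clk=1 v=0 z=0 n0=0 y=1
t10.Δ4 r=1 n1=1 u=1 p=1 q=1 clk=1 v=0 z=0 n0=0 y=1
t11.Δ0 r=1 n1=1 u=1 p=1 q=1 clk=1 v=0 z=0 n0=0 y=1
t11.Δ1 r=1 n1=1 u=1 p=1 q=1 clk=0 v=0 z=0 n0=0 y=1

4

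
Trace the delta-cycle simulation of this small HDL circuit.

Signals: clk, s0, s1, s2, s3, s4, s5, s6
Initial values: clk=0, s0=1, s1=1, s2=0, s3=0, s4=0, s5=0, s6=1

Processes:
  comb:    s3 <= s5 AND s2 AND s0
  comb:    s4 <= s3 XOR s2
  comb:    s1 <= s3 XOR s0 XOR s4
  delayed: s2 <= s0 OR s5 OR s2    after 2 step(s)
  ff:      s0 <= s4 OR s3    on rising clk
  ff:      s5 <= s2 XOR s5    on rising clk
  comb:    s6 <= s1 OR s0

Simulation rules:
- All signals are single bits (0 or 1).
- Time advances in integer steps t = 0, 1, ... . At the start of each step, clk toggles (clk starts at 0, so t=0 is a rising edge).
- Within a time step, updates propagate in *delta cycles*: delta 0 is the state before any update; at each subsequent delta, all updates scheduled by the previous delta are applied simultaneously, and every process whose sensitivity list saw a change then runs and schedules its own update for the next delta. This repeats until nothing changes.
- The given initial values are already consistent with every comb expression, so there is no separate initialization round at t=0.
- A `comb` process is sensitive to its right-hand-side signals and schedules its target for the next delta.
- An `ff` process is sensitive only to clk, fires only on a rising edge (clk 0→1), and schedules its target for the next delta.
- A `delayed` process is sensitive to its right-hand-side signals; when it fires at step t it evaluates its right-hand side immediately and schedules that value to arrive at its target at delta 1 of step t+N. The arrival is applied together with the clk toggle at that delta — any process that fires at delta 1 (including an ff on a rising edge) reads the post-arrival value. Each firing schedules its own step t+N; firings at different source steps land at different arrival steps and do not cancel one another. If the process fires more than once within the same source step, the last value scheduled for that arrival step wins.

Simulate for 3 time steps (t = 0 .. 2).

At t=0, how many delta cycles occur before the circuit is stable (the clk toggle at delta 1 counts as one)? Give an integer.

4

t0.Δ0 s1=1 s3=0 clk=0 s2=0 s4=0 s5=0 s6=1 s0=1
t0.Δ1 s1=1 s3=0 clk=1 s2=0 s4=0 s5=0 s6=1 s0=1
t0.Δ2 s1=1 s3=0 clk=1 s2=0 s4=0 s5=0 s6=1 s0=0
t0.Δ3 s1=0 s3=0 clk=1 s2=0 s4=0 s5=0 s6=1 s0=0
t0.Δ4 s1=0 s3=0 clk=1 s2=0 s4=0 s5=0 s6=0 s0=0
t1.Δ0 s1=0 s3=0 clk=1 s2=0 s4=0 s5=0 s6=0 s0=0
t1.Δ1 s1=0 s3=0 clk=0 s2=0 s4=0 s5=0 s6=0 s0=0
t2.Δ0 s1=0 s3=0 clk=0 s2=0 s4=0 s5=0 s6=0 s0=0
t2.Δ1 s1=0 s3=0 clk=1 s2=0 s4=0 s5=0 s6=0 s0=0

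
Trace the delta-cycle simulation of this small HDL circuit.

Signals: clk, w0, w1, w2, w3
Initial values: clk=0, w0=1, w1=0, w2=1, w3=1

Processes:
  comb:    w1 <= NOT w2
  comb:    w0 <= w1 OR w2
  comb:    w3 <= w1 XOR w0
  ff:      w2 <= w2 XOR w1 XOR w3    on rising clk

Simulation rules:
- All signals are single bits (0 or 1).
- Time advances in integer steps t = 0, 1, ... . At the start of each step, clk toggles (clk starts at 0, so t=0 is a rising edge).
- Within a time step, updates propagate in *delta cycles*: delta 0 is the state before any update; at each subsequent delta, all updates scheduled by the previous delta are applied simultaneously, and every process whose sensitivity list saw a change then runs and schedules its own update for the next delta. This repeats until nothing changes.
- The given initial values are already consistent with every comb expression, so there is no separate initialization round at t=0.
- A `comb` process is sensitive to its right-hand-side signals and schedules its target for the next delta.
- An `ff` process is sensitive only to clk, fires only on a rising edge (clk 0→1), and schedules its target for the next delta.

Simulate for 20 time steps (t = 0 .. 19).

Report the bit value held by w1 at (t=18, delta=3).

0

[bits: clk,w3,w1,w0,w2]
t=0: Δ0=01011 Δ1=11011 Δ2=11010 Δ3=11100 Δ4=11110 Δ5=10110 | 5Δ
t=1: Δ0=10110 Δ1=00110 | 1Δ
t=2: Δ0=00110 Δ1=10110 Δ2=10111 Δ3=10011 Δ4=11011 | 4Δ
t=3: Δ0=11011 Δ1=01011 | 1Δ
t=4: Δ0=01011 Δ1=11011 Δ2=11010 Δ3=11100 Δ4=11110 Δ5=10110 | 5Δ
t=5: Δ0=10110 Δ1=00110 | 1Δ
t=6: Δ0=00110 Δ1=10110 Δ2=10111 Δ3=10011 Δ4=11011 | 4Δ
t=7: Δ0=11011 Δ1=01011 | 1Δ
t=8: Δ0=01011 Δ1=11011 Δ2=11010 Δ3=11100 Δ4=11110 Δ5=10110 | 5Δ
t=9: Δ0=10110 Δ1=00110 | 1Δ
t=10: Δ0=00110 Δ1=10110 Δ2=10111 Δ3=10011 Δ4=11011 | 4Δ
t=11: Δ0=11011 Δ1=01011 | 1Δ
t=12: Δ0=01011 Δ1=11011 Δ2=11010 Δ3=11100 Δ4=11110 Δ5=10110 | 5Δ
t=13: Δ0=10110 Δ1=00110 | 1Δ
t=14: Δ0=00110 Δ1=10110 Δ2=10111 Δ3=10011 Δ4=11011 | 4Δ
t=15: Δ0=11011 Δ1=01011 | 1Δ
t=16: Δ0=01011 Δ1=11011 Δ2=11010 Δ3=11100 Δ4=11110 Δ5=10110 | 5Δ
t=17: Δ0=10110 Δ1=00110 | 1Δ
t=18: Δ0=00110 Δ1=10110 Δ2=10111 Δ3=10011 Δ4=11011 | 4Δ
t=19: Δ0=11011 Δ1=01011 | 1Δ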